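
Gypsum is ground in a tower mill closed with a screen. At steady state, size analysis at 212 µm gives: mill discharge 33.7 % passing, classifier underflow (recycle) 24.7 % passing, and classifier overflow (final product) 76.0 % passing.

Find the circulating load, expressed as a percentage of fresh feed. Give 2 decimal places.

CL = 470.00 %

Classifier node, passing 212 µm:
r = (o − d)/(d − u)
r = (76.0 − 33.7)/(33.7 − 24.7) = 42.3/9.0 = 4.7000
CL = 100·r = 470.00 %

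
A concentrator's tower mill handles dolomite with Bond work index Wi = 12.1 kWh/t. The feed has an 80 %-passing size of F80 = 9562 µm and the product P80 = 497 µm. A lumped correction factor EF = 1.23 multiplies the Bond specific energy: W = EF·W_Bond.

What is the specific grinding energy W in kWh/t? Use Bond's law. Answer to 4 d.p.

W = 5.1539 kWh/t

W = 10·Wi·[P80^(−½) − F80^(−½)]
1/√497 = 0.044856;  1/√9562 = 0.010226
W = 10·12.1·(0.044856 − 0.010226) = 4.1902 kWh/t
Apply correction: 4.1902 × 1.23 = 5.1539 kWh/t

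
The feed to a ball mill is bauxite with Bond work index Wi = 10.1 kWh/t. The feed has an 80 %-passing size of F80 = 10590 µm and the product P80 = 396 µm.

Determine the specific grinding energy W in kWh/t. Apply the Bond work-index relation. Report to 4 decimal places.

W = 4.0940 kWh/t

W = 10 Wi / √P80 − 10 Wi / √F80
1/√396 = 0.050252;  1/√10590 = 0.009717
W = 10·10.1·(0.050252 − 0.009717) = 4.0940 kWh/t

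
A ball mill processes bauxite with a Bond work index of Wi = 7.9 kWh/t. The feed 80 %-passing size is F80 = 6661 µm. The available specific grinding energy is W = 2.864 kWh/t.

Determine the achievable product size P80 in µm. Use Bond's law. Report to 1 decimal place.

P80 = 425.0 µm

W = 10·Wi·[P80^(−½) − F80^(−½)]
P80^-0.5 = F80^-0.5 + W/(10 Wi)
  = 2.8640/(10·7.9) + 1/√6661 = 0.036253 + 0.012253 = 0.048506
P80 = (1/0.048506)² = 20.6161² = 425.02 µm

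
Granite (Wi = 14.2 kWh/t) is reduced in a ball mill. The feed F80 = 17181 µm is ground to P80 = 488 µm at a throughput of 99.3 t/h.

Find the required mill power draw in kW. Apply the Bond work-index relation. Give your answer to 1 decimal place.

W = 10 Wi / √P80 − 10 Wi / √F80
W = 10·14.2·(1/√488 − 1/√17181) = 10·14.2·(0.037639) = 5.3447 kWh/t
P_mill = W·ṁ = 5.3447·99.3 = 530.7 kW

P = 530.7 kW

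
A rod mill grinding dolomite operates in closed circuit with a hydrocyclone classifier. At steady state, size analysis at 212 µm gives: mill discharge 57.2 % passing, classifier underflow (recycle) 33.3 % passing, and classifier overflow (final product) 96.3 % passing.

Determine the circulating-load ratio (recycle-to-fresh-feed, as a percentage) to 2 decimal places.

Balance %-passing 212 µm (r = R/F):
(1+r)d = ru + o → r = (o−d)/(d−u)
r = (96.3 − 57.2)/(57.2 − 33.3) = 39.1/23.9 = 1.6360
CL = 100·r = 163.60 %

CL = 163.60 %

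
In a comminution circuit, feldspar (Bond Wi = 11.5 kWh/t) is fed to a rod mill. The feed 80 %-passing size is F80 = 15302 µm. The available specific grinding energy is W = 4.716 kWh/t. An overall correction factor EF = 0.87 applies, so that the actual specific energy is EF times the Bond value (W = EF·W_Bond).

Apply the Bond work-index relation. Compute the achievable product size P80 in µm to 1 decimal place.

P80 = 327.9 µm

W_Bond = 10·Wi·(1/√P₈₀ − 1/√F₈₀)
W_Bond = W / EF = 4.716 / 0.87 = 5.4207 kWh/t
P80^-0.5 = F80^-0.5 + W_Bond/(10 Wi)
  = 5.4207/(10·11.5) + 1/√15302 = 0.047136 + 0.008084 = 0.055220
P80 = (1/0.055220)² = 18.1092² = 327.94 µm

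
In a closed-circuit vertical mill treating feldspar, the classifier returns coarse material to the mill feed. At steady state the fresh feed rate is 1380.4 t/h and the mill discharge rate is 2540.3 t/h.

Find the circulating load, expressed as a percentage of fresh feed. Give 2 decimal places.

CL = 84.03 %

M = F + R at steady state, so:
R = M − F = 2540.3 − 1380.4 = 1159.9 t/h
CL = 100·R/F = 100·1159.9/1380.4 = 84.03 %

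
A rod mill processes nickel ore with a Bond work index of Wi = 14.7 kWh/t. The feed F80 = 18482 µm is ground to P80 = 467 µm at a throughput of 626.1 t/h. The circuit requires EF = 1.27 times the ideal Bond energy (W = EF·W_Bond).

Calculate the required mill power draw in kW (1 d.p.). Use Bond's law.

W = 10 Wi (1/√P80 − 1/√F80)  [Bond]
W = 10·14.7·(1/√467 − 1/√18482) = 10·14.7·(0.038919) = 5.7211 kWh/t
With EF = 1.27: W = 5.7211·1.27 = 7.2657 kWh/t
Mill draw = 7.2657 × 626.1 = 4549.1 kW

P = 4549.1 kW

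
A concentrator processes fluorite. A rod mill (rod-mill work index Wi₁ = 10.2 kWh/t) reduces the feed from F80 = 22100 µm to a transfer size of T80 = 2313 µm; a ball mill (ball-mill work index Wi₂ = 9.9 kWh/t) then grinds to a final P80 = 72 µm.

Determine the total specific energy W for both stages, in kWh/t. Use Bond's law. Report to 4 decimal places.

Bond:  W = 10 Wi (1/√P − 1/√F)
Stage 1 (22100→2313 µm, Wi₁=10.2): W₁ = 10·10.2·(0.020793 − 0.006727) = 1.4347 kWh/t
Stage 2 (2313→72 µm, Wi₂=9.9): W₂ = 10·9.9·(0.117851 − 0.020793) = 9.6088 kWh/t
W = W₁ + W₂ = 1.4347 + 9.6088 = 11.0435 kWh/t

W = 11.0435 kWh/t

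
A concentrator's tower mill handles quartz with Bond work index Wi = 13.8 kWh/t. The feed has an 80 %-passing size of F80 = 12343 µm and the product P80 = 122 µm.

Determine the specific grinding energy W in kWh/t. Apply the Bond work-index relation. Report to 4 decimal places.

W = 11.2518 kWh/t

W = 10·Wi·[P80^(−½) − F80^(−½)]
1/√122 = 0.090536;  1/√12343 = 0.009001
W = 10·13.8·(0.090536 − 0.009001) = 11.2518 kWh/t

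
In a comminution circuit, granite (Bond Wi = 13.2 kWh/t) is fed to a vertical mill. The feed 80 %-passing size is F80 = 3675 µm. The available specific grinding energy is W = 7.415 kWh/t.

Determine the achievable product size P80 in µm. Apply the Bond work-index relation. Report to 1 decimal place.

P80 = 189.4 µm

W = 10 Wi (1/√P80 − 1/√F80)  [Bond]
⇒ 1/√P80 = W/(10·Wi) + 1/√F80
  = 7.4150/(10·13.2) + 1/√3675 = 0.056174 + 0.016496 = 0.072670
P80 = (1/0.072670)² = 13.7608² = 189.36 µm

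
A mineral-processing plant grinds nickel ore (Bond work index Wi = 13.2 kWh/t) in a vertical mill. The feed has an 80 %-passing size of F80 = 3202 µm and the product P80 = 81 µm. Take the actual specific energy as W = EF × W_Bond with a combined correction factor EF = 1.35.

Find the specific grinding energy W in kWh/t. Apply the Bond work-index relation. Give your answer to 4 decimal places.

W = 16.6508 kWh/t

Bond: W = 10·Wi·(1/√P80 − 1/√F80)
1/√81 = 0.111111;  1/√3202 = 0.017672
W = 10·13.2·(0.111111 − 0.017672) = 12.3339 kWh/t
W_actual = 1.35 × 12.3339 = 16.6508 kWh/t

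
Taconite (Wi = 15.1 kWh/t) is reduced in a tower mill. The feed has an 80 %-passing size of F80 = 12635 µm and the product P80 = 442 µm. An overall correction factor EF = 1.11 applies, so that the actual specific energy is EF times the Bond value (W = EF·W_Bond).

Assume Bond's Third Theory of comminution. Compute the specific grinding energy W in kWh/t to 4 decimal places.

W = 6.4813 kWh/t

W = 10·Wi·[P80^(−½) − F80^(−½)]
1/√442 = 0.047565;  1/√12635 = 0.008896
W = 10·15.1·(0.047565 − 0.008896) = 5.8390 kWh/t
Apply correction: 5.8390 × 1.11 = 6.4813 kWh/t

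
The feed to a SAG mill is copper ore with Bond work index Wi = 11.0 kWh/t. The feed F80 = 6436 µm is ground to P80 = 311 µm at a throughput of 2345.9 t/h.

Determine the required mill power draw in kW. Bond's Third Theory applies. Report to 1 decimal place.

W = 10 Wi (P80^-0.5 − F80^-0.5)
W = 10·11.0·(1/√311 − 1/√6436) = 10·11.0·(0.044240) = 4.8664 kWh/t
P = W·T = 4.8664·2345.9 = 11416.0 kW

P = 11416.0 kW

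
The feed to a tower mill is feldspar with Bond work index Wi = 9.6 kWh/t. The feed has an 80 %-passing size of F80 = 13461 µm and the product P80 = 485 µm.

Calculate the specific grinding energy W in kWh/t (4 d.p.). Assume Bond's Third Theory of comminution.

W = 3.5317 kWh/t

W = 10·Wi·(P80^(-½) − F80^(-½))
1/√485 = 0.045408;  1/√13461 = 0.008619
W = 10·9.6·(0.045408 − 0.008619) = 3.5317 kWh/t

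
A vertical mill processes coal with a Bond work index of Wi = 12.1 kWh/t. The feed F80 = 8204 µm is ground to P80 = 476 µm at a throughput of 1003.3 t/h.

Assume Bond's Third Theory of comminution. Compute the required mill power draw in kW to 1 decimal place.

Bond:  W = 10 Wi (1/√P − 1/√F)
W = 10·12.1·(1/√476 − 1/√8204) = 10·12.1·(0.034794) = 4.2101 kWh/t
P_mill = W·ṁ = 4.2101·1003.3 = 4224.0 kW

P = 4224.0 kW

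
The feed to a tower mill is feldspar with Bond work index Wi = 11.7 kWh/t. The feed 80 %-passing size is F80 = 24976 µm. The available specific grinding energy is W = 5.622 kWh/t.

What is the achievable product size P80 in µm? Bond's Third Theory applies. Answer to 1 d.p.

P80 = 338.2 µm

W = 10 Wi (1/√P80 − 1/√F80)  [Bond]
1/√P80 = 1/√F80 + W/(10·Wi)
  = 5.6220/(10·11.7) + 1/√24976 = 0.048051 + 0.006328 = 0.054379
P80 = (1/0.054379)² = 18.3895² = 338.17 µm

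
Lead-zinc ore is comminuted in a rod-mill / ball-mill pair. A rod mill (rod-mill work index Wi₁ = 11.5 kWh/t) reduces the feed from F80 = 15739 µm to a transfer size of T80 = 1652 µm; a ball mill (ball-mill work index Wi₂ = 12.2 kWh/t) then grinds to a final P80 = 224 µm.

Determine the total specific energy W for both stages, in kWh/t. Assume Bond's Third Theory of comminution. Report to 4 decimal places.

W = 10 Wi (1/√P80 − 1/√F80)  [Bond]
Stage 1 (15739→1652 µm, Wi₁=11.5): W₁ = 10·11.5·(0.024603 − 0.007971) = 1.9127 kWh/t
Stage 2 (1652→224 µm, Wi₂=12.2): W₂ = 10·12.2·(0.066815 − 0.024603) = 5.1499 kWh/t
W = W₁ + W₂ = 1.9127 + 5.1499 = 7.0626 kWh/t

W = 7.0626 kWh/t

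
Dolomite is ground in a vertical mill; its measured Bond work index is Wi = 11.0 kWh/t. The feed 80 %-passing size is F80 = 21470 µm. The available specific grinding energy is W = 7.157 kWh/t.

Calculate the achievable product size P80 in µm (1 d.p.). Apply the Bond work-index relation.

Bond: W = 10·Wi·(1/√P80 − 1/√F80)
⇒ 1/√P80 = W/(10 Wi) + 1/√F80
  = 7.1570/(10·11.0) + 1/√21470 = 0.065064 + 0.006825 = 0.071888
P80 = (1/0.071888)² = 13.9105² = 193.50 µm

P80 = 193.5 µm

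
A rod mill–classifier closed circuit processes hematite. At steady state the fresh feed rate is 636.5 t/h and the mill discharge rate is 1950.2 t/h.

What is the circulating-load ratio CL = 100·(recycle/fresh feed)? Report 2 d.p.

CL = 206.39 %

Discharge = new feed + return, hence
R = M − F = 1950.2 − 636.5 = 1313.7 t/h
CL = 100·R/F = 100·1313.7/636.5 = 206.39 %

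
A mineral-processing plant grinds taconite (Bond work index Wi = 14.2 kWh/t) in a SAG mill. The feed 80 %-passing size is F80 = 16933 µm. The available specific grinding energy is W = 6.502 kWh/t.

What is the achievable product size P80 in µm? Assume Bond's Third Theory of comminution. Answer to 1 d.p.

W = 10·Wi·[P80^(−½) − F80^(−½)]
P80^-0.5 = F80^-0.5 + W/(10 Wi)
  = 6.5020/(10·14.2) + 1/√16933 = 0.045789 + 0.007685 = 0.053474
P80 = (1/0.053474)² = 18.7008² = 349.72 µm

P80 = 349.7 µm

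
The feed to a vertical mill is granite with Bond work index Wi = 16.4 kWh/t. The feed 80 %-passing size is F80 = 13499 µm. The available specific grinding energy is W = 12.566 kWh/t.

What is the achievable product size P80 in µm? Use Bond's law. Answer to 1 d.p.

Bond: W = 10·Wi·(1/√P80 − 1/√F80)
⇒ 1/√P80 = W/(10 Wi) + 1/√F80
  = 12.5660/(10·16.4) + 1/√13499 = 0.076622 + 0.008607 = 0.085229
P80 = (1/0.085229)² = 11.7331² = 137.67 µm

P80 = 137.7 µm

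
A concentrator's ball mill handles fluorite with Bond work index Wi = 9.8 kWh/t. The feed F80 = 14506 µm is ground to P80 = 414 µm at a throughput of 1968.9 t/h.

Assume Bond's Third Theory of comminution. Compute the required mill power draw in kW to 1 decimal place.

Bond:  W = 10 Wi (1/√P − 1/√F)
W = 10·9.8·(1/√414 − 1/√14506) = 10·9.8·(0.040844) = 4.0028 kWh/t
P = W·T = 4.0028·1968.9 = 7881.0 kW

P = 7881.0 kW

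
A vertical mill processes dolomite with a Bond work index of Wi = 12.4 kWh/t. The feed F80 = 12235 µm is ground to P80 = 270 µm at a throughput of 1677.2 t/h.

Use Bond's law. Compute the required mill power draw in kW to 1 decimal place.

P = 10776.6 kW

Bond:  W = 10 Wi (1/√P − 1/√F)
W = 10·12.4·(1/√270 − 1/√12235) = 10·12.4·(0.051817) = 6.4254 kWh/t
Power = W × throughput = 6.4254 kWh/t × 1677.2 t/h = 10776.6 kW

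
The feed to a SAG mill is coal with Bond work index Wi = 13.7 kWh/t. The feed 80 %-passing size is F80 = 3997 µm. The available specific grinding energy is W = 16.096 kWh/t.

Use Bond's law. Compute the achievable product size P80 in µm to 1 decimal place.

W = 10 Wi (P80^-0.5 − F80^-0.5)
P80^-0.5 = F80^-0.5 + W/(10 Wi)
  = 16.0960/(10·13.7) + 1/√3997 = 0.117489 + 0.015817 = 0.133306
P80 = (1/0.133306)² = 7.5015² = 56.27 µm

P80 = 56.3 µm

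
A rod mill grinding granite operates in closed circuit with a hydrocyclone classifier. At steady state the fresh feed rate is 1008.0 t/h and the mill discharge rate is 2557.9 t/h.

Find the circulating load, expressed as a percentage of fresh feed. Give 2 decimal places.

Discharge = new feed + return, hence
R = M − F = 2557.9 − 1008.0 = 1549.9 t/h
CL = 100·R/F = 100·1549.9/1008.0 = 153.76 %

CL = 153.76 %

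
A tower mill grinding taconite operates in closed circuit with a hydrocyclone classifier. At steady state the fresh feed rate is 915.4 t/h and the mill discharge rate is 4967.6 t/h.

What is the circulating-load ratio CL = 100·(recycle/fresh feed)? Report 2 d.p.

Discharge = new feed + return, hence
R = M − F = 4967.6 − 915.4 = 4052.2 t/h
CL = 100·R/F = 100·4052.2/915.4 = 442.67 %

CL = 442.67 %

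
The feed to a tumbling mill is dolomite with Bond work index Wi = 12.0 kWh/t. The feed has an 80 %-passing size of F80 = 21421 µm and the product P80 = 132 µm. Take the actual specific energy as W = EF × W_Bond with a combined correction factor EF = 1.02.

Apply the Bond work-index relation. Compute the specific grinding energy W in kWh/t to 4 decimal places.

Bond: W = 10·Wi·(1/√P80 − 1/√F80)
1/√132 = 0.087039;  1/√21421 = 0.006833
W = 10·12.0·(0.087039 − 0.006833) = 9.6248 kWh/t
Apply correction: 9.6248 × 1.02 = 9.8173 kWh/t

W = 9.8173 kWh/t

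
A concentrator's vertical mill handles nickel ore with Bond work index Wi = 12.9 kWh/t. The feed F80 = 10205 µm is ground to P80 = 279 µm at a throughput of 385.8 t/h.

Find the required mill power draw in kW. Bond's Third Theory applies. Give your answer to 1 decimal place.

P = 2486.9 kW

W = 10·Wi·(P80^(-½) − F80^(-½))
W = 10·12.9·(1/√279 − 1/√10205) = 10·12.9·(0.049969) = 6.4461 kWh/t
P_mill = W·ṁ = 6.4461·385.8 = 2486.9 kW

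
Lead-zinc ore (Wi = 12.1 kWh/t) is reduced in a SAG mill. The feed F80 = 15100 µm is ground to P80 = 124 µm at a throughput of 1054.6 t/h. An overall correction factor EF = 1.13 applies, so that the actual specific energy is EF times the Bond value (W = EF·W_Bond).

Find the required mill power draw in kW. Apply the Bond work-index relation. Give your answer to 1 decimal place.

W = 10 Wi (P80^-0.5 − F80^-0.5)
W = 10·12.1·(1/√124 − 1/√15100) = 10·12.1·(0.081665) = 9.8814 kWh/t
W_actual = 1.13 × 9.8814 = 11.1660 kWh/t
P_mill = W·ṁ = 11.1660·1054.6 = 11775.7 kW

P = 11775.7 kW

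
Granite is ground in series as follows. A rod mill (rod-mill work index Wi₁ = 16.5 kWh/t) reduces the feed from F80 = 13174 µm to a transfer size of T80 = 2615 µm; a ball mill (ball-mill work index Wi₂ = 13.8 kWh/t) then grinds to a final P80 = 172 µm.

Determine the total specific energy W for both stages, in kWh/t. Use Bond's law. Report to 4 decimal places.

W = 9.6128 kWh/t

W = 10·Wi·(P80^(-½) − F80^(-½))
Stage 1 (13174→2615 µm, Wi₁=16.5): W₁ = 10·16.5·(0.019555 − 0.008712) = 1.7891 kWh/t
Stage 2 (2615→172 µm, Wi₂=13.8): W₂ = 10·13.8·(0.076249 − 0.019555) = 7.8238 kWh/t
W = W₁ + W₂ = 1.7891 + 7.8238 = 9.6128 kWh/t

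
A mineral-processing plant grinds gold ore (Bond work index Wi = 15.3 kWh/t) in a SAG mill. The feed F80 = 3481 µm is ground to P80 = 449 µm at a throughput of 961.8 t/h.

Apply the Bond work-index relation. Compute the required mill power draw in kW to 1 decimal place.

W = 10 Wi (1/√P80 − 1/√F80)  [Bond]
W = 10·15.3·(1/√449 − 1/√3481) = 10·15.3·(0.030244) = 4.6273 kWh/t
P_mill = W·ṁ = 4.6273·961.8 = 4450.5 kW

P = 4450.5 kW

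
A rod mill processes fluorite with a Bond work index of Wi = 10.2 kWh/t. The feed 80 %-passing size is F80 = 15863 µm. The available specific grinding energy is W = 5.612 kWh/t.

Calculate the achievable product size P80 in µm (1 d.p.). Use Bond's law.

P80 = 252.3 µm

W = 10 Wi (P80^-0.5 − F80^-0.5)
P80^-0.5 = F80^-0.5 + W/(10 Wi)
  = 5.6120/(10·10.2) + 1/√15863 = 0.055020 + 0.007940 = 0.062959
P80 = (1/0.062959)² = 15.8833² = 252.28 µm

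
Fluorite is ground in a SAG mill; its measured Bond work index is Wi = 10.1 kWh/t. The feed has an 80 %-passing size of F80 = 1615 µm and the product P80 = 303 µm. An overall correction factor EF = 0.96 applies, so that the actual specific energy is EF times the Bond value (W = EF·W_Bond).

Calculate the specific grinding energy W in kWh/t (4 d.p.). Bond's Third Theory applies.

W = 10·Wi·[P80^(−½) − F80^(−½)]
1/√303 = 0.057448;  1/√1615 = 0.024884
W = 10·10.1·(0.057448 − 0.024884) = 3.2891 kWh/t
With EF = 0.96: W = 3.2891·0.96 = 3.1575 kWh/t

W = 3.1575 kWh/t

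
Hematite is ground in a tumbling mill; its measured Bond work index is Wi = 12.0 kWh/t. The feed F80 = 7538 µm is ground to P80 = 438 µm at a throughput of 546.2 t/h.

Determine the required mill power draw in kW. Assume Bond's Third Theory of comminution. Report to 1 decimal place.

W = 10·Wi·(P80^(-½) − F80^(-½))
W = 10·12.0·(1/√438 − 1/√7538) = 10·12.0·(0.036264) = 4.3517 kWh/t
P_mill = W·ṁ = 4.3517·546.2 = 2376.9 kW

P = 2376.9 kW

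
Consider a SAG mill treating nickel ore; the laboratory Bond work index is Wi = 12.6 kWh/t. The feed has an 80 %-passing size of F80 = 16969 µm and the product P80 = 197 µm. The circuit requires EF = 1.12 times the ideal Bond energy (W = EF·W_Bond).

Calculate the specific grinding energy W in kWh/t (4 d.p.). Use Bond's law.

Bond: W = 10·Wi·(1/√P80 − 1/√F80)
1/√197 = 0.071247;  1/√16969 = 0.007677
W = 10·12.6·(0.071247 − 0.007677) = 8.0099 kWh/t
With EF = 1.12: W = 8.0099·1.12 = 8.9711 kWh/t

W = 8.9711 kWh/t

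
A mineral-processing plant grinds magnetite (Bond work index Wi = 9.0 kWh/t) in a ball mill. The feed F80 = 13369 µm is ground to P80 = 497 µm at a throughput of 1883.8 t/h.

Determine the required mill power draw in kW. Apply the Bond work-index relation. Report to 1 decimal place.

Bond:  W = 10 Wi (1/√P − 1/√F)
W = 10·9.0·(1/√497 − 1/√13369) = 10·9.0·(0.036207) = 3.2587 kWh/t
P_mill = W·ṁ = 3.2587·1883.8 = 6138.7 kW

P = 6138.7 kW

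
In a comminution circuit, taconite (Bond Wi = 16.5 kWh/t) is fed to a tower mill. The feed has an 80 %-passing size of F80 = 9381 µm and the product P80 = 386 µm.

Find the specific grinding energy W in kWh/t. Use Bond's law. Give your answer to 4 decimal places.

W = 6.6947 kWh/t

W = 10·Wi·[P80^(−½) − F80^(−½)]
1/√386 = 0.050899;  1/√9381 = 0.010325
W = 10·16.5·(0.050899 − 0.010325) = 6.6947 kWh/t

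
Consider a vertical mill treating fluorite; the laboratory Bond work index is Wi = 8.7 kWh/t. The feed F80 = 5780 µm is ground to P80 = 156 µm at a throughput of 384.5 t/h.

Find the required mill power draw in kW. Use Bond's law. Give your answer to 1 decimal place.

P = 2238.3 kW

Bond: W = 10·Wi·(1/√P80 − 1/√F80)
W = 10·8.7·(1/√156 − 1/√5780) = 10·8.7·(0.066911) = 5.8212 kWh/t
Power = W × throughput = 5.8212 kWh/t × 384.5 t/h = 2238.3 kW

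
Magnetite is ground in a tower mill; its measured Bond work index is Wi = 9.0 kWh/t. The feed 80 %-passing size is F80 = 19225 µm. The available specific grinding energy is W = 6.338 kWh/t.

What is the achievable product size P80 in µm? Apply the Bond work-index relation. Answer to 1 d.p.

W = 10·Wi·[P80^(−½) − F80^(−½)]
⇒ 1/√P80 = W/(10·Wi) + 1/√F80
  = 6.3380/(10·9.0) + 1/√19225 = 0.070422 + 0.007212 = 0.077634
P80 = (1/0.077634)² = 12.8809² = 165.92 µm

P80 = 165.9 µm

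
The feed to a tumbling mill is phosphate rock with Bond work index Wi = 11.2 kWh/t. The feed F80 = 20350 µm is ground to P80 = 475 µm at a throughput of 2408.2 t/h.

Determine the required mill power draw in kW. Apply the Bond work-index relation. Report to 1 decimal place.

W = 10 Wi (P80^-0.5 − F80^-0.5)
W = 10·11.2·(1/√475 − 1/√20350) = 10·11.2·(0.038873) = 4.3538 kWh/t
Power = W × throughput = 4.3538 kWh/t × 2408.2 t/h = 10484.8 kW

P = 10484.8 kW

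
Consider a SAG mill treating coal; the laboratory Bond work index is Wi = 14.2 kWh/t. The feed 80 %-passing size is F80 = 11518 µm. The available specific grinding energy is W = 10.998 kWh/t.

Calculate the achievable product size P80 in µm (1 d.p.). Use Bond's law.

P80 = 132.8 µm

W = 10 Wi (1/√P80 − 1/√F80)  [Bond]
P80^-0.5 = F80^-0.5 + W/(10 Wi)
  = 10.9980/(10·14.2) + 1/√11518 = 0.077451 + 0.009318 = 0.086768
P80 = (1/0.086768)² = 11.5249² = 132.82 µm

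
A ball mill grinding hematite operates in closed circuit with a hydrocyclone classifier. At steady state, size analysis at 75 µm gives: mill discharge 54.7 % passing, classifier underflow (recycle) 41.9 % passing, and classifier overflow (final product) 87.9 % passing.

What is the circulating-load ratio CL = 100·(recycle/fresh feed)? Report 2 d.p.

Classifier node, passing 75 µm:
(1+r)d = ru + o → r = (o−d)/(d−u)
r = (87.9 − 54.7)/(54.7 − 41.9) = 33.2/12.8 = 2.5937
CL = 100·r = 259.37 %

CL = 259.37 %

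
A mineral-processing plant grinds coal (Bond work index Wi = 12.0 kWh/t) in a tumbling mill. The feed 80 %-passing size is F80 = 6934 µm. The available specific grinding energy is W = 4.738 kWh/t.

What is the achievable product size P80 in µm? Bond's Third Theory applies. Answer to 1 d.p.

P80 = 377.2 µm

W = 10·Wi·(P80^(-½) − F80^(-½))
1/√P80 = 1/√F80 + W/(10·Wi)
  = 4.7380/(10·12.0) + 1/√6934 = 0.039483 + 0.012009 = 0.051492
P80 = (1/0.051492)² = 19.4204² = 377.15 µm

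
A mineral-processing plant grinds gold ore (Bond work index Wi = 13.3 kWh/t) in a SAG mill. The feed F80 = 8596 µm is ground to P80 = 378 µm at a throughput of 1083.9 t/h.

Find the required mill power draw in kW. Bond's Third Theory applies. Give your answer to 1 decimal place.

W = 10 Wi / √P80 − 10 Wi / √F80
W = 10·13.3·(1/√378 − 1/√8596) = 10·13.3·(0.040649) = 5.4063 kWh/t
Power = W × throughput = 5.4063 kWh/t × 1083.9 t/h = 5859.9 kW

P = 5859.9 kW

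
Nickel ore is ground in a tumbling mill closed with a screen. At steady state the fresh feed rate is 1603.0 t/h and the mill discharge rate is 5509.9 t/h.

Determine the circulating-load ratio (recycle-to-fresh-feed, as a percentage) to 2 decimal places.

CL = 243.72 %

Mill node: discharge = fresh + recycle.
R = M − F = 5509.9 − 1603.0 = 3906.9 t/h
CL = 100·R/F = 100·3906.9/1603.0 = 243.72 %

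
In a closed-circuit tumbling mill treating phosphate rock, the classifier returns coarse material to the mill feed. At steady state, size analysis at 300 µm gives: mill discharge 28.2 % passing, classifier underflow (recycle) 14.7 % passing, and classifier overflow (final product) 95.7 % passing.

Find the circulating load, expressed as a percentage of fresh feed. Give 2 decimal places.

CL = 500.00 %

Classifier node, passing 300 µm:
r = (o − d)/(d − u)
r = (95.7 − 28.2)/(28.2 − 14.7) = 67.5/13.5 = 5.0000
CL = 100·r = 500.00 %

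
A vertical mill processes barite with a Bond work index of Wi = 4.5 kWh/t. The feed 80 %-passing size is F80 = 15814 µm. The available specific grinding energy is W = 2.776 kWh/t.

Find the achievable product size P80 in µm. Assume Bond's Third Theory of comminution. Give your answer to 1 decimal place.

W = 10·Wi·[P80^(−½) − F80^(−½)]
P80^(−½) = W/(10 Wi) + F80^(−½)
  = 2.7760/(10·4.5) + 1/√15814 = 0.061689 + 0.007952 = 0.069641
P80 = (1/0.069641)² = 14.3594² = 206.19 µm

P80 = 206.2 µm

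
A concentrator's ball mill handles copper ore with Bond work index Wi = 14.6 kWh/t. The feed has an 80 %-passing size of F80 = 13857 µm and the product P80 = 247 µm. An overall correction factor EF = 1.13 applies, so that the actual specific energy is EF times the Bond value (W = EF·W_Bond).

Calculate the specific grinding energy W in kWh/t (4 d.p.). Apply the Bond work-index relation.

W_Bond = 10·Wi·(1/√P₈₀ − 1/√F₈₀)
1/√247 = 0.063628;  1/√13857 = 0.008495
W = 10·14.6·(0.063628 − 0.008495) = 8.0495 kWh/t
W_actual = 1.13 × 8.0495 = 9.0959 kWh/t

W = 9.0959 kWh/t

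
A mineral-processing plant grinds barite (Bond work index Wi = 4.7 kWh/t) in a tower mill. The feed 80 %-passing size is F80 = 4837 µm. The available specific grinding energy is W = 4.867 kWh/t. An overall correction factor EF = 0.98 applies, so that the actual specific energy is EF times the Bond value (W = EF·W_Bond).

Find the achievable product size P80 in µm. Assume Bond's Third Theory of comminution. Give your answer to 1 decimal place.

W_Bond = 10·Wi·(1/√P₈₀ − 1/√F₈₀)
W_Bond = W / EF = 4.867 / 0.98 = 4.9663 kWh/t
P80^(−½) = W_Bond/(10 Wi) + F80^(−½)
  = 4.9663/(10·4.7) + 1/√4837 = 0.105667 + 0.014378 = 0.120045
P80 = (1/0.120045)² = 8.3302² = 69.39 µm

P80 = 69.4 µm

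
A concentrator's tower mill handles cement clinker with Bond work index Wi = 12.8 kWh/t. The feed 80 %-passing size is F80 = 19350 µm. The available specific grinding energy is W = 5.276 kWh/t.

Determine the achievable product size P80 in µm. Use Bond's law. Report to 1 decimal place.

W = 10 Wi (1/√P80 − 1/√F80)  [Bond]
P80^-0.5 = F80^-0.5 + W/(10 Wi)
  = 5.2760/(10·12.8) + 1/√19350 = 0.041219 + 0.007189 = 0.048408
P80 = (1/0.048408)² = 20.6579² = 426.75 µm

P80 = 426.7 µm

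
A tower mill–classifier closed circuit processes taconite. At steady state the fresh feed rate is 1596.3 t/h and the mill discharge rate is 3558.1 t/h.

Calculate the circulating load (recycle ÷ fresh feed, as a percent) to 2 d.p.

CL = 122.90 %

Discharge = new feed + return, hence
R = M − F = 3558.1 − 1596.3 = 1961.8 t/h
CL = 100·R/F = 100·1961.8/1596.3 = 122.90 %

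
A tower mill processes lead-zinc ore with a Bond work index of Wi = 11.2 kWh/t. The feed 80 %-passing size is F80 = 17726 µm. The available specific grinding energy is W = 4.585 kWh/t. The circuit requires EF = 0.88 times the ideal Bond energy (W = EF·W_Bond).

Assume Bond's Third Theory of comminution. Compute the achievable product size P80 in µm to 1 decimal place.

P80 = 342.5 µm

Bond:  W = 10 Wi (1/√P − 1/√F)
W_Bond = W / EF = 4.585 / 0.88 = 5.2102 kWh/t
⇒ 1/√P80 = W_Bond/(10·Wi) + 1/√F80
  = 5.2102/(10·11.2) + 1/√17726 = 0.046520 + 0.007511 = 0.054031
P80 = (1/0.054031)² = 18.5080² = 342.54 µm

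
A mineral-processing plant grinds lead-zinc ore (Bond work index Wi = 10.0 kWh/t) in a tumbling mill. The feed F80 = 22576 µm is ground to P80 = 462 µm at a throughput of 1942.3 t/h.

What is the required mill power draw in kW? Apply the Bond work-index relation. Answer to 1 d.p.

P = 7743.7 kW

W_Bond = 10·Wi·(1/√P₈₀ − 1/√F₈₀)
W = 10·10.0·(1/√462 − 1/√22576) = 10·10.0·(0.039869) = 3.9869 kWh/t
Power = W × throughput = 3.9869 kWh/t × 1942.3 t/h = 7743.7 kW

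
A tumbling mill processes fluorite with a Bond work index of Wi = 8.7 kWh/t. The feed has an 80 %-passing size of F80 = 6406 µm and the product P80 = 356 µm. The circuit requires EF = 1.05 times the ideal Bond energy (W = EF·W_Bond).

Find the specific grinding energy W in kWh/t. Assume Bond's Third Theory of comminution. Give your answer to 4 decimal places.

W = 3.7002 kWh/t

W = 10 Wi (1/√P80 − 1/√F80)  [Bond]
1/√356 = 0.053000;  1/√6406 = 0.012494
W = 10·8.7·(0.053000 − 0.012494) = 3.5240 kWh/t
Apply correction: 3.5240 × 1.05 = 3.7002 kWh/t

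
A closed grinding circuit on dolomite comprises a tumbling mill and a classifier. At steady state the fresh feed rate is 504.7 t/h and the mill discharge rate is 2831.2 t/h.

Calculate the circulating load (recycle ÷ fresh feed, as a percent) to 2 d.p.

CL = 460.97 %

Steady state: M = F + R.
R = M − F = 2831.2 − 504.7 = 2326.5 t/h
CL = 100·R/F = 100·2326.5/504.7 = 460.97 %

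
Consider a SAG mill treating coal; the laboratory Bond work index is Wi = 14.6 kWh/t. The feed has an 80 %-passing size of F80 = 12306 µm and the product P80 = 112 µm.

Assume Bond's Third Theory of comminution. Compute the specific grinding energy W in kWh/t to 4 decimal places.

W = 10·Wi·[P80^(−½) − F80^(−½)]
1/√112 = 0.094491;  1/√12306 = 0.009014
W = 10·14.6·(0.094491 − 0.009014) = 12.4796 kWh/t

W = 12.4796 kWh/t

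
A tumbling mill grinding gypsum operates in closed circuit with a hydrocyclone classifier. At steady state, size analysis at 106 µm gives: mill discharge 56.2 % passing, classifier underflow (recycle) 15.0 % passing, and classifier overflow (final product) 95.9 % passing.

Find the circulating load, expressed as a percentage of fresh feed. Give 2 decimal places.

CL = 96.36 %

Balance %-passing 106 µm (r = R/F):
r = (o − d)/(d − u)
r = (95.9 − 56.2)/(56.2 − 15.0) = 39.7/41.2 = 0.9636
CL = 100·r = 96.36 %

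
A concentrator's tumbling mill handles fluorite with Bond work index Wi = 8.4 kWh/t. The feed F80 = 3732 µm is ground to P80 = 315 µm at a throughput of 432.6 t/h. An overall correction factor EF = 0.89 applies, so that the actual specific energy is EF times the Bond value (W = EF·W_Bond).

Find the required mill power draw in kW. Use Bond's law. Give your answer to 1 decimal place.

W = 10 Wi (1/√P80 − 1/√F80)  [Bond]
W = 10·8.4·(1/√315 − 1/√3732) = 10·8.4·(0.039974) = 3.3578 kWh/t
Corrected W = EF·W_Bond = 0.89·3.3578 = 2.9885 kWh/t
Mill draw = 2.9885 × 432.6 = 1292.8 kW

P = 1292.8 kW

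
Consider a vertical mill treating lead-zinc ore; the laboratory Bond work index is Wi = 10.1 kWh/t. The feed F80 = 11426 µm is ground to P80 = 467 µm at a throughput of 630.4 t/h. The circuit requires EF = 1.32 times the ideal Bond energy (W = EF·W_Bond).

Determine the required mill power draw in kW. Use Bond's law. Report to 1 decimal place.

P = 3102.9 kW

Bond: W = 10·Wi·(1/√P80 − 1/√F80)
W = 10·10.1·(1/√467 − 1/√11426) = 10·10.1·(0.036919) = 3.7288 kWh/t
With EF = 1.32: W = 3.7288·1.32 = 4.9221 kWh/t
P = W·T = 4.9221·630.4 = 3102.9 kW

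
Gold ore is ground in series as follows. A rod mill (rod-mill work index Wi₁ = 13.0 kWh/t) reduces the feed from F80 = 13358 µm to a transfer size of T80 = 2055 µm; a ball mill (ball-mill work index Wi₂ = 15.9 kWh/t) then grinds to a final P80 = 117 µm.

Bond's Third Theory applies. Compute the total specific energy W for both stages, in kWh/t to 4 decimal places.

Bond:  W = 10 Wi (1/√P − 1/√F)
Stage 1 (13358→2055 µm, Wi₁=13.0): W₁ = 10·13.0·(0.022059 − 0.008652) = 1.7429 kWh/t
Stage 2 (2055→117 µm, Wi₂=15.9): W₂ = 10·15.9·(0.092450 − 0.022059) = 11.1921 kWh/t
W = W₁ + W₂ = 1.7429 + 11.1921 = 12.9350 kWh/t

W = 12.9350 kWh/t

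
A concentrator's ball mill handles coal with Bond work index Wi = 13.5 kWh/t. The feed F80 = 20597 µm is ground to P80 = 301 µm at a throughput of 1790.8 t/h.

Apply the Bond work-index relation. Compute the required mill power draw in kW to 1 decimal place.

P = 12250.2 kW

W_Bond = 10·Wi·(1/√P₈₀ − 1/√F₈₀)
W = 10·13.5·(1/√301 − 1/√20597) = 10·13.5·(0.050671) = 6.8406 kWh/t
Power = W × throughput = 6.8406 kWh/t × 1790.8 t/h = 12250.2 kW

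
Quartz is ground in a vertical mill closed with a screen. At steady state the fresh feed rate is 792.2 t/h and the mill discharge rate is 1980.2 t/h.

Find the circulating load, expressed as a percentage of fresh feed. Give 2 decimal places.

CL = 149.96 %

Mill node: discharge = fresh + recycle.
R = M − F = 1980.2 − 792.2 = 1188.0 t/h
CL = 100·R/F = 100·1188.0/792.2 = 149.96 %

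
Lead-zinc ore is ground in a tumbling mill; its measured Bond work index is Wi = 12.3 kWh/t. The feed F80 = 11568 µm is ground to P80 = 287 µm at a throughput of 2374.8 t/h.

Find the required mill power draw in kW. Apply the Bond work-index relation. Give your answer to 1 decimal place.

P = 14526.3 kW

W = 10 Wi (1/√P80 − 1/√F80)  [Bond]
W = 10·12.3·(1/√287 − 1/√11568) = 10·12.3·(0.049731) = 6.1169 kWh/t
P_mill = W·ṁ = 6.1169·2374.8 = 14526.3 kW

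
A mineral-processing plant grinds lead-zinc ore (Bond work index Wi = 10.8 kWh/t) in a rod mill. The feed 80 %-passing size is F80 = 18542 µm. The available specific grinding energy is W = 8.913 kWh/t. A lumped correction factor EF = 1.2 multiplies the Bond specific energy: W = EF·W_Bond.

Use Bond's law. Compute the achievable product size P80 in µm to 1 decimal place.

W = 10 Wi (P80^-0.5 − F80^-0.5)
W_Bond = W / EF = 8.913 / 1.2 = 7.4275 kWh/t
P80^-0.5 = F80^-0.5 + W_Bond/(10 Wi)
  = 7.4275/(10·10.8) + 1/√18542 = 0.068773 + 0.007344 = 0.076117
P80 = (1/0.076117)² = 13.1377² = 172.60 µm

P80 = 172.6 µm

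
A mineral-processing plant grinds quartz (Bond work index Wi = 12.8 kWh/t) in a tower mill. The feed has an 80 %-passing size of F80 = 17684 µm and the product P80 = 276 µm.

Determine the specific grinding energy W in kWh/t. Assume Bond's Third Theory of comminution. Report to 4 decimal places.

W_Bond = 10·Wi·(1/√P₈₀ − 1/√F₈₀)
1/√276 = 0.060193;  1/√17684 = 0.007520
W = 10·12.8·(0.060193 − 0.007520) = 6.7422 kWh/t

W = 6.7422 kWh/t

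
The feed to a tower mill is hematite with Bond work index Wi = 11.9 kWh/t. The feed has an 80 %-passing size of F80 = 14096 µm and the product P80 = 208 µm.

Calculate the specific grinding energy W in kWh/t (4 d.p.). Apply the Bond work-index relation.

W = 7.2489 kWh/t

Bond: W = 10·Wi·(1/√P80 − 1/√F80)
1/√208 = 0.069338;  1/√14096 = 0.008423
W = 10·11.9·(0.069338 − 0.008423) = 7.2489 kWh/t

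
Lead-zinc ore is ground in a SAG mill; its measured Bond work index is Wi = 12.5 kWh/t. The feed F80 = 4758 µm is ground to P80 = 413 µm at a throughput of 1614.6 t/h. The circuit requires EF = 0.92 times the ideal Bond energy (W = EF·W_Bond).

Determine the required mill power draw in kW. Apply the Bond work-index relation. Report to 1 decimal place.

P = 6444.8 kW

Bond:  W = 10 Wi (1/√P − 1/√F)
W = 10·12.5·(1/√413 − 1/√4758) = 10·12.5·(0.034709) = 4.3387 kWh/t
Apply correction: 4.3387 × 0.92 = 3.9916 kWh/t
Mill draw = 3.9916 × 1614.6 = 6444.8 kW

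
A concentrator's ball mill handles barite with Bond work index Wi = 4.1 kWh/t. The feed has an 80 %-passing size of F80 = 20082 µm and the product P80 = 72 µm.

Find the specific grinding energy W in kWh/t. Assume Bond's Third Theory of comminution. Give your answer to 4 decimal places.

W_Bond = 10·Wi·(1/√P₈₀ − 1/√F₈₀)
1/√72 = 0.117851;  1/√20082 = 0.007057
W = 10·4.1·(0.117851 − 0.007057) = 4.5426 kWh/t

W = 4.5426 kWh/t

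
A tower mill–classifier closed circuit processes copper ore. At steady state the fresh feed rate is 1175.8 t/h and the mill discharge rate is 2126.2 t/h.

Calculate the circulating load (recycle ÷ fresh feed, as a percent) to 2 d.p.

Mill node: discharge = fresh + recycle.
R = M − F = 2126.2 − 1175.8 = 950.4 t/h
CL = 100·R/F = 100·950.4/1175.8 = 80.83 %

CL = 80.83 %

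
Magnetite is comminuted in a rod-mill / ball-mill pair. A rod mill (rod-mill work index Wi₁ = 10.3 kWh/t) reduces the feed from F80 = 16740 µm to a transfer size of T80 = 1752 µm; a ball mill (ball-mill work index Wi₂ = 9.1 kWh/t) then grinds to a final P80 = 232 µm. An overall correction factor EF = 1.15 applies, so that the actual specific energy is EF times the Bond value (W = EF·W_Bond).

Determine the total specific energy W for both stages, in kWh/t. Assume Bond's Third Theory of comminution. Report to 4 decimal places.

Bond:  W = 10 Wi (1/√P − 1/√F)
Stage 1 (16740→1752 µm, Wi₁=10.3): W₁ = 10·10.3·(0.023891 − 0.007729) = 1.6647 kWh/t
Stage 2 (1752→232 µm, Wi₂=9.1): W₂ = 10·9.1·(0.065653 − 0.023891) = 3.8004 kWh/t
W = W₁ + W₂ = 1.6647 + 3.8004 = 5.4650 kWh/t
W_actual = 1.15 × 5.4650 = 6.2848 kWh/t

W = 6.2848 kWh/t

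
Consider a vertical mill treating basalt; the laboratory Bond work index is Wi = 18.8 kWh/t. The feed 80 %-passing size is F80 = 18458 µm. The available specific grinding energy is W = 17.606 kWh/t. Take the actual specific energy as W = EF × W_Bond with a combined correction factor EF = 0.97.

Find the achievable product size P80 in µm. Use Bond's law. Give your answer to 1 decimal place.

W = 10·Wi·(P80^(-½) − F80^(-½))
W_Bond = W / EF = 17.606 / 0.97 = 18.1505 kWh/t
P80^-0.5 = F80^-0.5 + W_Bond/(10 Wi)
  = 18.1505/(10·18.8) + 1/√18458 = 0.096545 + 0.007361 = 0.103906
P80 = (1/0.103906)² = 9.6241² = 92.62 µm

P80 = 92.6 µm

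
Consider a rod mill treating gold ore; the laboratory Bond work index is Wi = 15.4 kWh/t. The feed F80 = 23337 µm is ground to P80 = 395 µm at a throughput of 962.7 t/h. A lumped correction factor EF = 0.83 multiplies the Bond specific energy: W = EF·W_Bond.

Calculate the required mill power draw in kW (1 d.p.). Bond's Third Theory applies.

Bond: W = 10·Wi·(1/√P80 − 1/√F80)
W = 10·15.4·(1/√395 − 1/√23337) = 10·15.4·(0.043769) = 6.7405 kWh/t
W_actual = 0.83 × 6.7405 = 5.5946 kWh/t
Mill draw = 5.5946 × 962.7 = 5385.9 kW

P = 5385.9 kW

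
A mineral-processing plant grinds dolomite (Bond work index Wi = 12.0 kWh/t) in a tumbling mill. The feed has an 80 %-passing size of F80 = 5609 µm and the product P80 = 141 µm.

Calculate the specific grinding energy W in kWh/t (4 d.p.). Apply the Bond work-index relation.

W = 8.5035 kWh/t

W = 10·Wi·(P80^(-½) − F80^(-½))
1/√141 = 0.084215;  1/√5609 = 0.013352
W = 10·12.0·(0.084215 − 0.013352) = 8.5035 kWh/t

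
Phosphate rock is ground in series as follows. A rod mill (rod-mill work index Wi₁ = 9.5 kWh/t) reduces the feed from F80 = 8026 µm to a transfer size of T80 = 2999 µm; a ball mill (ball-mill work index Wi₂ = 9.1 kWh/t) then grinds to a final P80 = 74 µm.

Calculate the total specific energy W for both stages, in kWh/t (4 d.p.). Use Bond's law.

W = 9.5912 kWh/t

W = 10 Wi (1/√P80 − 1/√F80)  [Bond]
Stage 1 (8026→2999 µm, Wi₁=9.5): W₁ = 10·9.5·(0.018260 − 0.011162) = 0.6743 kWh/t
Stage 2 (2999→74 µm, Wi₂=9.1): W₂ = 10·9.1·(0.116248 − 0.018260) = 8.9168 kWh/t
W = W₁ + W₂ = 0.6743 + 8.9168 = 9.5912 kWh/t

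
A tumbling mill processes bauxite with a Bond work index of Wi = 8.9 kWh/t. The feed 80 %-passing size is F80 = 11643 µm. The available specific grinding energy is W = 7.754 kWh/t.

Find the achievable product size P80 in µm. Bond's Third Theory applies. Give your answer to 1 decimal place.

P80 = 107.6 µm

W = 10 Wi / √P80 − 10 Wi / √F80
P80^-0.5 = F80^-0.5 + W/(10 Wi)
  = 7.7540/(10·8.9) + 1/√11643 = 0.087124 + 0.009268 = 0.096391
P80 = (1/0.096391)² = 10.3744² = 107.63 µm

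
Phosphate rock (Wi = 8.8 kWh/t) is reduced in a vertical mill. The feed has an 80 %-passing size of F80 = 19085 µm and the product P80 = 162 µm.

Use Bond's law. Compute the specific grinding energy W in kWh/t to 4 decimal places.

W = 6.2769 kWh/t

W = 10·Wi·[P80^(−½) − F80^(−½)]
1/√162 = 0.078567;  1/√19085 = 0.007239
W = 10·8.8·(0.078567 − 0.007239) = 6.2769 kWh/t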